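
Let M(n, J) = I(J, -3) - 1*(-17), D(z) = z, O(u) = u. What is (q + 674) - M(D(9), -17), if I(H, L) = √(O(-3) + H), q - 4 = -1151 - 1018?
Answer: -1508 - 2*I*√5 ≈ -1508.0 - 4.4721*I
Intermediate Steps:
q = -2165 (q = 4 + (-1151 - 1018) = 4 - 2169 = -2165)
I(H, L) = √(-3 + H)
M(n, J) = 17 + √(-3 + J) (M(n, J) = √(-3 + J) - 1*(-17) = √(-3 + J) + 17 = 17 + √(-3 + J))
(q + 674) - M(D(9), -17) = (-2165 + 674) - (17 + √(-3 - 17)) = -1491 - (17 + √(-20)) = -1491 - (17 + 2*I*√5) = -1491 + (-17 - 2*I*√5) = -1508 - 2*I*√5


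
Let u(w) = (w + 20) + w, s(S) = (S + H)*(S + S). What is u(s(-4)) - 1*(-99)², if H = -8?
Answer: -9589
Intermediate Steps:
s(S) = 2*S*(-8 + S) (s(S) = (S - 8)*(S + S) = (-8 + S)*(2*S) = 2*S*(-8 + S))
u(w) = 20 + 2*w (u(w) = (20 + w) + w = 20 + 2*w)
u(s(-4)) - 1*(-99)² = (20 + 2*(2*(-4)*(-8 - 4))) - 1*(-99)² = (20 + 2*(2*(-4)*(-12))) - 1*9801 = (20 + 2*96) - 9801 = (20 + 192) - 9801 = 212 - 9801 = -9589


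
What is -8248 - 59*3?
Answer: -8425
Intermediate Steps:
-8248 - 59*3 = -8248 - 1*177 = -8248 - 177 = -8425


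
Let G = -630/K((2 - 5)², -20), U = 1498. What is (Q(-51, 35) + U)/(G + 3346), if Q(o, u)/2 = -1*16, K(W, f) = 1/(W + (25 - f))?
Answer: -733/15337 ≈ -0.047793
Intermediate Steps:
K(W, f) = 1/(25 + W - f)
Q(o, u) = -32 (Q(o, u) = 2*(-1*16) = 2*(-16) = -32)
G = -34020 (G = -(28350 + 630*(2 - 5)²) = -630/(1/(25 + (-3)² + 20)) = -630/(1/(25 + 9 + 20)) = -630/(1/54) = -630/1/54 = -630*54 = -34020)
(Q(-51, 35) + U)/(G + 3346) = (-32 + 1498)/(-34020 + 3346) = 1466/(-30674) = 1466*(-1/30674) = -733/15337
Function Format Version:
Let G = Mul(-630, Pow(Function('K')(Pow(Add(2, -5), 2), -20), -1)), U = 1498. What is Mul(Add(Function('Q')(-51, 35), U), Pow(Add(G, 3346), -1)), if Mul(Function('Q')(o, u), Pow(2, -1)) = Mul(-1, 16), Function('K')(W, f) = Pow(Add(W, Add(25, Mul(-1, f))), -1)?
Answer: Rational(-733, 15337) ≈ -0.047793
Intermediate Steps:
Function('K')(W, f) = Pow(Add(25, W, Mul(-1, f)), -1)
Function('Q')(o, u) = -32 (Function('Q')(o, u) = Mul(2, Mul(-1, 16)) = Mul(2, -16) = -32)
G = -34020 (G = Mul(-630, Pow(Pow(Add(25, Pow(Add(2, -5), 2), Mul(-1, -20)), -1), -1)) = Mul(-630, Pow(Pow(Add(25, Pow(-3, 2), 20), -1), -1)) = Mul(-630, Pow(Pow(Add(25, 9, 20), -1), -1)) = Mul(-630, Pow(Pow(54, -1), -1)) = Mul(-630, Pow(Rational(1, 54), -1)) = Mul(-630, 54) = -34020)
Mul(Add(Function('Q')(-51, 35), U), Pow(Add(G, 3346), -1)) = Mul(Add(-32, 1498), Pow(Add(-34020, 3346), -1)) = Mul(1466, Pow(-30674, -1)) = Mul(1466, Rational(-1, 30674)) = Rational(-733, 15337)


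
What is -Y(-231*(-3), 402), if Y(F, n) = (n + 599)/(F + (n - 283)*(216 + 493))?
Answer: -143/12152 ≈ -0.011768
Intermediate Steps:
Y(F, n) = (599 + n)/(-200647 + F + 709*n) (Y(F, n) = (599 + n)/(F + (-283 + n)*709) = (599 + n)/(F + (-200647 + 709*n)) = (599 + n)/(-200647 + F + 709*n))
-Y(-231*(-3), 402) = -(599 + 402)/(-200647 - 231*(-3) + 709*402) = -1001/(-200647 - 1*(-693) + 285018) = -1001/(-200647 + 693 + 285018) = -1001/85064 = -1*143/12152 = -143/12152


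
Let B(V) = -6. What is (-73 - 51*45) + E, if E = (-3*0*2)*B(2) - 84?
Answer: -2452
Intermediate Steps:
E = -84 (E = (-3*0*2)*(-6) - 84 = (0*2)*(-6) - 84 = 0*(-6) - 84 = 0 - 84 = -84)
(-73 - 51*45) + E = (-73 - 51*45) - 84 = (-73 - 2295) - 84 = -2368 - 84 = -2452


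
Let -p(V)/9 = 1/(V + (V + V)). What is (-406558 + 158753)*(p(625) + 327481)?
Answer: -10143928501942/125 ≈ -8.1151e+10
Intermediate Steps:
p(V) = -3/V (p(V) = -9/(V + (V + V)) = -9/(V + 2*V) = -9*1/(3*V) = -3/V)
(-406558 + 158753)*(p(625) + 327481) = (-406558 + 158753)*(-3/625 + 327481) = -247805*(-3*1/625 + 327481) = -247805*(-3/625 + 327481) = -247805*204675622/625 = -10143928501942/125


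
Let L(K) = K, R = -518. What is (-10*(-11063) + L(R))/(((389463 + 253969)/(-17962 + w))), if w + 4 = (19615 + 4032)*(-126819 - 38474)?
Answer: -53799367955268/80429 ≈ -6.6891e+8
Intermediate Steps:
w = -3908683575 (w = -4 + (19615 + 4032)*(-126819 - 38474) = -4 + 23647*(-165293) = -4 - 3908683571 = -3908683575)
(-10*(-11063) + L(R))/(((389463 + 253969)/(-17962 + w))) = (-10*(-11063) - 518)/(((389463 + 253969)/(-17962 - 3908683575))) = (110630 - 518)/((643432/(-3908701537))) = 110112/((643432*(-1/3908701537))) = 110112/(-643432/3908701537) = 110112*(-3908701537/643432) = -53799367955268/80429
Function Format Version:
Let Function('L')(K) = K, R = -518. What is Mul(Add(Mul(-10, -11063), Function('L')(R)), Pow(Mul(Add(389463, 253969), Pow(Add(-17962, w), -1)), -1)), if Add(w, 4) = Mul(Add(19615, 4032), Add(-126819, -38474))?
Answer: Rational(-53799367955268, 80429) ≈ -6.6891e+8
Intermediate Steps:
w = -3908683575 (w = Add(-4, Mul(Add(19615, 4032), Add(-126819, -38474))) = Add(-4, Mul(23647, -165293)) = Add(-4, -3908683571) = -3908683575)
Mul(Add(Mul(-10, -11063), Function('L')(R)), Pow(Mul(Add(389463, 253969), Pow(Add(-17962, w), -1)), -1)) = Mul(Add(Mul(-10, -11063), -518), Pow(Mul(Add(389463, 253969), Pow(Add(-17962, -3908683575), -1)), -1)) = Mul(Add(110630, -518), Pow(Mul(643432, Pow(-3908701537, -1)), -1)) = Mul(110112, Pow(Mul(643432, Rational(-1, 3908701537)), -1)) = Mul(110112, Pow(Rational(-643432, 3908701537), -1)) = Mul(110112, Rational(-3908701537, 643432)) = Rational(-53799367955268, 80429)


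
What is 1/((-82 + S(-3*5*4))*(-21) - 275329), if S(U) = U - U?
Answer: -1/273607 ≈ -3.6549e-6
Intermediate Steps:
S(U) = 0
1/((-82 + S(-3*5*4))*(-21) - 275329) = 1/((-82 + 0)*(-21) - 275329) = 1/(-82*(-21) - 275329) = 1/(1722 - 275329) = 1/(-273607) = -1/273607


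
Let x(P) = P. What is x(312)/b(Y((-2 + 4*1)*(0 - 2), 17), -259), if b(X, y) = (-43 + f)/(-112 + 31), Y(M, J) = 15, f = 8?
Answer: 25272/35 ≈ 722.06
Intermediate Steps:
b(X, y) = 35/81 (b(X, y) = (-43 + 8)/(-112 + 31) = -35/(-81) = -35*(-1/81) = 35/81)
x(312)/b(Y((-2 + 4*1)*(0 - 2), 17), -259) = 312/(35/81) = 312*(81/35) = 25272/35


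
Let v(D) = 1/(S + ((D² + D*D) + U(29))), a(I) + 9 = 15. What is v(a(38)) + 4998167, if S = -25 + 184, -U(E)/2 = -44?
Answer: 1594415274/319 ≈ 4.9982e+6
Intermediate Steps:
U(E) = 88 (U(E) = -2*(-44) = 88)
S = 159
a(I) = 6 (a(I) = -9 + 15 = 6)
v(D) = 1/(247 + 2*D²) (v(D) = 1/(159 + ((D² + D*D) + 88)) = 1/(159 + ((D² + D²) + 88)) = 1/(159 + (2*D² + 88)) = 1/(159 + (88 + 2*D²)) = 1/(247 + 2*D²))
v(a(38)) + 4998167 = 1/(247 + 2*6²) + 4998167 = 1/(247 + 2*36) + 4998167 = 1/(247 + 72) + 4998167 = 1/319 + 4998167 = 1594415274/319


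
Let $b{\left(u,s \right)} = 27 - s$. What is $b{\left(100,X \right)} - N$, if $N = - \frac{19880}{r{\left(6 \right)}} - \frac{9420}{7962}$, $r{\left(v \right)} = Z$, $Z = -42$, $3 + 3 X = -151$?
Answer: $- \frac{522595}{1327} \approx -393.82$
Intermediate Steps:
$X = - \frac{154}{3}$ ($X = -1 + \frac{1}{3} \left(-151\right) = -1 - \frac{151}{3} = - \frac{154}{3} \approx -51.333$)
$r{\left(v \right)} = -42$
$N = \frac{1879630}{3981}$ ($N = - \frac{19880}{-42} - \frac{9420}{7962} = \left(-19880\right) \left(- \frac{1}{42}\right) - \frac{1570}{1327} = \frac{1420}{3} - \frac{1570}{1327} = \frac{1879630}{3981} \approx 472.15$)
$b{\left(100,X \right)} - N = \left(27 - - \frac{154}{3}\right) - \frac{1879630}{3981} = \left(27 + \frac{154}{3}\right) - \frac{1879630}{3981} = \frac{235}{3} - \frac{1879630}{3981} = - \frac{522595}{1327}$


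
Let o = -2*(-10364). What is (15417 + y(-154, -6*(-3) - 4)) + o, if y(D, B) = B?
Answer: 36159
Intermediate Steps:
o = 20728
(15417 + y(-154, -6*(-3) - 4)) + o = (15417 + (-6*(-3) - 4)) + 20728 = (15417 + (18 - 4)) + 20728 = (15417 + 14) + 20728 = 15431 + 20728 = 36159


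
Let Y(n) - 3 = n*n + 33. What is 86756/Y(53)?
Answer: 86756/2845 ≈ 30.494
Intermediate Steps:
Y(n) = 36 + n² (Y(n) = 3 + (n*n + 33) = 3 + (n² + 33) = 3 + (33 + n²) = 36 + n²)
86756/Y(53) = 86756/(36 + 53²) = 86756/(36 + 2809) = 86756/2845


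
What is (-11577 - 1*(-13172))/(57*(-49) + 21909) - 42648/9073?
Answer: -800787733/173439468 ≈ -4.6171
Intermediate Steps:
(-11577 - 1*(-13172))/(57*(-49) + 21909) - 42648/9073 = (-11577 + 13172)/(-2793 + 21909) - 42648*1/9073 = 1595/19116 - 42648/9073 = -800787733/173439468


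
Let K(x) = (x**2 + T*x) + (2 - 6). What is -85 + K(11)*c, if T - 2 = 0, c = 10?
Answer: 1305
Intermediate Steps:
T = 2 (T = 2 + 0 = 2)
K(x) = -4 + x**2 + 2*x (K(x) = (x**2 + 2*x) + (2 - 6) = (x**2 + 2*x) - 4 = -4 + x**2 + 2*x)
-85 + K(11)*c = -85 + (-4 + 11**2 + 2*11)*10 = -85 + (-4 + 121 + 22)*10 = -85 + 139*10 = -85 + 1390 = 1305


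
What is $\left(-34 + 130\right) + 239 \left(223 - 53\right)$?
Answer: $40726$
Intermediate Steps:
$\left(-34 + 130\right) + 239 \left(223 - 53\right) = 96 + 239 \left(223 - 53\right) = 96 + 239 \cdot 170 = 96 + 40630 = 40726$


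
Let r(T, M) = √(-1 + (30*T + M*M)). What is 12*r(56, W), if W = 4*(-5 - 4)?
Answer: 60*√119 ≈ 654.52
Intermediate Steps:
W = -36 (W = 4*(-9) = -36)
r(T, M) = √(-1 + M² + 30*T) (r(T, M) = √(-1 + (30*T + M²)) = √(-1 + (M² + 30*T)) = √(-1 + M² + 30*T))
12*r(56, W) = 12*√(-1 + (-36)² + 30*56) = 12*√(-1 + 1296 + 1680) = 12*√2975 = 12*(5*√119) = 60*√119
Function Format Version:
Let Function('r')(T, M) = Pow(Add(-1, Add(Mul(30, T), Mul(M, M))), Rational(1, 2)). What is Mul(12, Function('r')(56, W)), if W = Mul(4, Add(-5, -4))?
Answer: Mul(60, Pow(119, Rational(1, 2))) ≈ 654.52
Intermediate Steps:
W = -36 (W = Mul(4, -9) = -36)
Function('r')(T, M) = Pow(Add(-1, Pow(M, 2), Mul(30, T)), Rational(1, 2)) (Function('r')(T, M) = Pow(Add(-1, Add(Mul(30, T), Pow(M, 2))), Rational(1, 2)) = Pow(Add(-1, Add(Pow(M, 2), Mul(30, T))), Rational(1, 2)) = Pow(Add(-1, Pow(M, 2), Mul(30, T)), Rational(1, 2)))
Mul(12, Function('r')(56, W)) = Mul(12, Pow(Add(-1, Pow(-36, 2), Mul(30, 56)), Rational(1, 2))) = Mul(12, Pow(Add(-1, 1296, 1680), Rational(1, 2))) = Mul(12, Pow(2975, Rational(1, 2))) = Mul(12, Mul(5, Pow(119, Rational(1, 2)))) = Mul(60, Pow(119, Rational(1, 2)))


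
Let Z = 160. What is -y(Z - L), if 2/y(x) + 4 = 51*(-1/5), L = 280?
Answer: 10/71 ≈ 0.14085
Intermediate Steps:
y(x) = -10/71 (y(x) = 2/(-4 + 51*(-1/5)) = 2/(-4 - 51/5) = 2/(-71/5) = 2*(-5/71) = -10/71)
-y(Z - L) = -1*(-10/71) = 10/71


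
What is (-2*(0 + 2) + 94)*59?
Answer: 5310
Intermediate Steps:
(-2*(0 + 2) + 94)*59 = (-2*2 + 94)*59 = (-4 + 94)*59 = 90*59 = 5310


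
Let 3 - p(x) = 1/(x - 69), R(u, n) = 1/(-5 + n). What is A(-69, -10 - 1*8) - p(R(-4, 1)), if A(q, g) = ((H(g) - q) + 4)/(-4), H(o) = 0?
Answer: -23561/1108 ≈ -21.264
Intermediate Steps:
A(q, g) = -1 + q/4 (A(q, g) = ((0 - q) + 4)/(-4) = (-q + 4)*(-¼) = (4 - q)*(-¼) = -1 + q/4)
p(x) = 3 - 1/(-69 + x) (p(x) = 3 - 1/(x - 69) = 3 - 1/(-69 + x))
A(-69, -10 - 1*8) - p(R(-4, 1)) = (-1 + (¼)*(-69)) - (-208 + 3/(-5 + 1))/(-69 + 1/(-5 + 1)) = (-1 - 69/4) - (-208 + 3/(-4))/(-69 + 1/(-4)) = -73/4 - (-208 + 3*(-¼))/(-69 - ¼) = -73/4 - (-208 - ¾)/(-277/4) = -73/4 - (-4)*(-835)/(277*4) = -73/4 - 1*835/277 = -73/4 - 835/277 = -23561/1108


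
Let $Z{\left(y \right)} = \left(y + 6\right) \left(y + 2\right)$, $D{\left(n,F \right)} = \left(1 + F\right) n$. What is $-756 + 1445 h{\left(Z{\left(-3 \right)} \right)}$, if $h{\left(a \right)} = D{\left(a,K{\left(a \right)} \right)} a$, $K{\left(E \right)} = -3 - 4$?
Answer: $-78786$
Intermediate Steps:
$K{\left(E \right)} = -7$ ($K{\left(E \right)} = -3 - 4 = -7$)
$D{\left(n,F \right)} = n \left(1 + F\right)$
$Z{\left(y \right)} = \left(2 + y\right) \left(6 + y\right)$ ($Z{\left(y \right)} = \left(6 + y\right) \left(2 + y\right) = \left(2 + y\right) \left(6 + y\right)$)
$h{\left(a \right)} = - 6 a^{2}$ ($h{\left(a \right)} = a \left(1 - 7\right) a = a \left(-6\right) a = - 6 a a = - 6 a^{2}$)
$-756 + 1445 h{\left(Z{\left(-3 \right)} \right)} = -756 + 1445 \left(- 6 \left(12 + \left(-3\right)^{2} + 8 \left(-3\right)\right)^{2}\right) = -756 + 1445 \left(- 6 \left(12 + 9 - 24\right)^{2}\right) = -756 + 1445 \left(- 6 \left(-3\right)^{2}\right) = -756 + 1445 \left(\left(-6\right) 9\right) = -756 + 1445 \left(-54\right) = -756 - 78030 = -78786$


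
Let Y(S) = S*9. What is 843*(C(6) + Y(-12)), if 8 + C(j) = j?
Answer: -92730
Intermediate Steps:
Y(S) = 9*S
C(j) = -8 + j
843*(C(6) + Y(-12)) = 843*((-8 + 6) + 9*(-12)) = 843*(-2 - 108) = 843*(-110) = -92730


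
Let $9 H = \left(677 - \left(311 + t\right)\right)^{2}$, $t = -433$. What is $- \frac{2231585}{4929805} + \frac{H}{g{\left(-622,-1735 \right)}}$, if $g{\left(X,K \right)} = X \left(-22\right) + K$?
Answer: $\frac{581441111864}{106031231901} \approx 5.4837$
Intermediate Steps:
$g{\left(X,K \right)} = K - 22 X$ ($g{\left(X,K \right)} = - 22 X + K = K - 22 X$)
$H = \frac{638401}{9}$ ($H = \frac{\left(677 - -122\right)^{2}}{9} = \frac{\left(677 + \left(-311 + 433\right)\right)^{2}}{9} = \frac{\left(677 + 122\right)^{2}}{9} = \frac{799^{2}}{9} = \frac{1}{9} \cdot 638401 = \frac{638401}{9} \approx 70934.0$)
$- \frac{2231585}{4929805} + \frac{H}{g{\left(-622,-1735 \right)}} = - \frac{2231585}{4929805} + \frac{638401}{9 \left(-1735 - -13684\right)} = \left(-2231585\right) \frac{1}{4929805} + \frac{638401}{9 \left(-1735 + 13684\right)} = - \frac{446317}{985961} + \frac{638401}{9 \cdot 11949} = - \frac{446317}{985961} + \frac{638401}{9} \cdot \frac{1}{11949} = - \frac{446317}{985961} + \frac{638401}{107541} = \frac{581441111864}{106031231901}$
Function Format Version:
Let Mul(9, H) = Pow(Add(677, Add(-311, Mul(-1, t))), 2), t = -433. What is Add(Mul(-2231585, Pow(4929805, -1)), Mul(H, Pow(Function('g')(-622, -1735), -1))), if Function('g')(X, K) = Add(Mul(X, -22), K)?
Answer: Rational(581441111864, 106031231901) ≈ 5.4837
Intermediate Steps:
Function('g')(X, K) = Add(K, Mul(-22, X)) (Function('g')(X, K) = Add(Mul(-22, X), K) = Add(K, Mul(-22, X)))
H = Rational(638401, 9) (H = Mul(Rational(1, 9), Pow(Add(677, Add(-311, Mul(-1, -433))), 2)) = Mul(Rational(1, 9), Pow(Add(677, Add(-311, 433)), 2)) = Mul(Rational(1, 9), Pow(Add(677, 122), 2)) = Mul(Rational(1, 9), Pow(799, 2)) = Mul(Rational(1, 9), 638401) = Rational(638401, 9) ≈ 70934.)
Add(Mul(-2231585, Pow(4929805, -1)), Mul(H, Pow(Function('g')(-622, -1735), -1))) = Add(Mul(-2231585, Pow(4929805, -1)), Mul(Rational(638401, 9), Pow(Add(-1735, Mul(-22, -622)), -1))) = Add(Mul(-2231585, Rational(1, 4929805)), Mul(Rational(638401, 9), Pow(Add(-1735, 13684), -1))) = Add(Rational(-446317, 985961), Mul(Rational(638401, 9), Pow(11949, -1))) = Add(Rational(-446317, 985961), Mul(Rational(638401, 9), Rational(1, 11949))) = Add(Rational(-446317, 985961), Rational(638401, 107541)) = Rational(581441111864, 106031231901)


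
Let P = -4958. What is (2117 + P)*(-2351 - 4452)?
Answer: 19327323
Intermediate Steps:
(2117 + P)*(-2351 - 4452) = (2117 - 4958)*(-2351 - 4452) = -2841*(-6803) = 19327323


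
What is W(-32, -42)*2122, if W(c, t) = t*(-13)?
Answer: 1158612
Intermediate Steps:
W(c, t) = -13*t
W(-32, -42)*2122 = -13*(-42)*2122 = 546*2122 = 1158612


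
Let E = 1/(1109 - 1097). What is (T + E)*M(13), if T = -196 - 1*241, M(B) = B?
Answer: -68159/12 ≈ -5679.9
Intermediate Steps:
T = -437 (T = -196 - 241 = -437)
E = 1/12 ≈ 0.083333
(T + E)*M(13) = (-437 + 1/12)*13 = -5243/12*13 = -68159/12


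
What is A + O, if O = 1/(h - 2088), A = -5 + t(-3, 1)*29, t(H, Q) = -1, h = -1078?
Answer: -107645/3166 ≈ -34.000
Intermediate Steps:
A = -34 (A = -5 - 1*29 = -5 - 29 = -34)
O = -1/3166 (O = 1/(-1078 - 2088) = 1/(-3166) = -1/3166 ≈ -0.00031586)
A + O = -34 - 1/3166 = -107645/3166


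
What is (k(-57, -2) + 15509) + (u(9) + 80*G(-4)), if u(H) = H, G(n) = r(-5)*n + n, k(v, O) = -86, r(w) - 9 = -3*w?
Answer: 7432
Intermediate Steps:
r(w) = 9 - 3*w
G(n) = 25*n (G(n) = (9 - 3*(-5))*n + n = (9 + 15)*n + n = 24*n + n = 25*n)
(k(-57, -2) + 15509) + (u(9) + 80*G(-4)) = (-86 + 15509) + (9 + 80*(25*(-4))) = 15423 + (9 + 80*(-100)) = 15423 + (9 - 8000) = 15423 - 7991 = 7432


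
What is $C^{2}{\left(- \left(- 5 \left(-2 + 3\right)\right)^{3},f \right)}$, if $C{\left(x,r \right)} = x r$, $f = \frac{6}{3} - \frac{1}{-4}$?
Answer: $\frac{1265625}{16} \approx 79102.0$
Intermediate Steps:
$f = \frac{9}{4}$ ($f = 6 \cdot \frac{1}{3} - - \frac{1}{4} = 2 + \frac{1}{4} = \frac{9}{4} \approx 2.25$)
$C{\left(x,r \right)} = r x$
$C^{2}{\left(- \left(- 5 \left(-2 + 3\right)\right)^{3},f \right)} = \left(\frac{9 \left(- \left(- 5 \left(-2 + 3\right)\right)^{3}\right)}{4}\right)^{2} = \left(\frac{9 \left(- \left(\left(-5\right) 1\right)^{3}\right)}{4}\right)^{2} = \left(\frac{9 \left(- \left(-5\right)^{3}\right)}{4}\right)^{2} = \left(\frac{9 \left(\left(-1\right) \left(-125\right)\right)}{4}\right)^{2} = \left(\frac{9}{4} \cdot 125\right)^{2} = \left(\frac{1125}{4}\right)^{2} = \frac{1265625}{16}$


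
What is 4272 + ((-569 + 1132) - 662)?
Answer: 4173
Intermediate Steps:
4272 + ((-569 + 1132) - 662) = 4272 + (563 - 662) = 4272 - 99 = 4173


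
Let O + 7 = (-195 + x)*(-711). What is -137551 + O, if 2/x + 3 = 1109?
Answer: 7600/7 ≈ 1085.7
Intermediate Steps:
x = 1/553 (x = 2/(-3 + 1109) = 2/1106 = 2*(1/1106) = 1/553 ≈ 0.0018083)
O = 970457/7 (O = -7 + (-195 + 1/553)*(-711) = -7 - 107834/553*(-711) = -7 + 970506/7 = 970457/7 ≈ 1.3864e+5)
-137551 + O = -137551 + 970457/7 = 7600/7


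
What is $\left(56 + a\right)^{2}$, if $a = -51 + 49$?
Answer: $2916$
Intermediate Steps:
$a = -2$
$\left(56 + a\right)^{2} = \left(56 - 2\right)^{2} = 54^{2} = 2916$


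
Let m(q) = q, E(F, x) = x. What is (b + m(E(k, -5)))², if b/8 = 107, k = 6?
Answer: 724201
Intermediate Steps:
b = 856 (b = 8*107 = 856)
(b + m(E(k, -5)))² = (856 - 5)² = 851² = 724201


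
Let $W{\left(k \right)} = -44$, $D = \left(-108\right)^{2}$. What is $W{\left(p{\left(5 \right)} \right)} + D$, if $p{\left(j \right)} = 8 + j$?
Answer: $11620$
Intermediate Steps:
$D = 11664$
$W{\left(p{\left(5 \right)} \right)} + D = -44 + 11664 = 11620$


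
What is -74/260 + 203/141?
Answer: 21173/18330 ≈ 1.1551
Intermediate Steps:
-74/260 + 203/141 = -74*1/260 + 203*(1/141) = -37/130 + 203/141 = 21173/18330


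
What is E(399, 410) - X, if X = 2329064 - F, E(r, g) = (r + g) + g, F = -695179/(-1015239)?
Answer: -2363318334776/1015239 ≈ -2.3278e+6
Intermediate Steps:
F = 695179/1015239 (F = -695179*(-1/1015239) = 695179/1015239 ≈ 0.68474)
E(r, g) = r + 2*g (E(r, g) = (g + r) + g = r + 2*g)
X = 2364555911117/1015239 (X = 2329064 - 1*695179/1015239 = 2329064 - 695179/1015239 = 2364555911117/1015239 ≈ 2.3291e+6)
E(399, 410) - X = (399 + 2*410) - 1*2364555911117/1015239 = (399 + 820) - 2364555911117/1015239 = 1219 - 2364555911117/1015239 = -2363318334776/1015239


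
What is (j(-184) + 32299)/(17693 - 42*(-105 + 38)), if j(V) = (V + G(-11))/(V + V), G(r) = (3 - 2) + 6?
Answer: 11886209/7546576 ≈ 1.5750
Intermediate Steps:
G(r) = 7 (G(r) = 1 + 6 = 7)
j(V) = (7 + V)/(2*V) (j(V) = (V + 7)/(V + V) = (7 + V)/((2*V)) = (7 + V)*(1/(2*V)) = (7 + V)/(2*V))
(j(-184) + 32299)/(17693 - 42*(-105 + 38)) = ((1/2)*(7 - 184)/(-184) + 32299)/(17693 - 42*(-105 + 38)) = ((1/2)*(-1/184)*(-177) + 32299)/(17693 - 42*(-67)) = (177/368 + 32299)/(17693 + 2814) = (11886209/368)/20507 = (11886209/368)*(1/20507) = 11886209/7546576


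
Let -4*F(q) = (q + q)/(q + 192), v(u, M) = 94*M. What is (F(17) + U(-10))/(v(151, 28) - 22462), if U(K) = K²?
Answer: -41783/8288940 ≈ -0.0050408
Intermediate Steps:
F(q) = -q/(2*(192 + q)) (F(q) = -(q + q)/(4*(q + 192)) = -2*q/(4*(192 + q)) = -q/(2*(192 + q)))
(F(17) + U(-10))/(v(151, 28) - 22462) = (-1*17/(384 + 2*17) + (-10)²)/(94*28 - 22462) = (-1*17/(384 + 34) + 100)/(2632 - 22462) = (-1*17/418 + 100)/(-19830) = (-1*17*1/418 + 100)*(-1/19830) = (-17/418 + 100)*(-1/19830) = (41783/418)*(-1/19830) = -41783/8288940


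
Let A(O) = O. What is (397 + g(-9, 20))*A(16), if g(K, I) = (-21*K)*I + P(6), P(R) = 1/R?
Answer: 200504/3 ≈ 66835.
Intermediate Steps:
g(K, I) = ⅙ - 21*I*K (g(K, I) = (-21*K)*I + 1/6 = -21*I*K + ⅙ = ⅙ - 21*I*K)
(397 + g(-9, 20))*A(16) = (397 + (⅙ - 21*20*(-9)))*16 = (397 + (⅙ + 3780))*16 = (397 + 22681/6)*16 = (25063/6)*16 = 200504/3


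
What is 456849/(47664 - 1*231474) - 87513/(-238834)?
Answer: -7752109128/3658339795 ≈ -2.1190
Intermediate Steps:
456849/(47664 - 1*231474) - 87513/(-238834) = 456849/(47664 - 231474) - 87513*(-1/238834) = 456849/(-183810) + 87513/238834 = 456849*(-1/183810) + 87513/238834 = -152283/61270 + 87513/238834 = -7752109128/3658339795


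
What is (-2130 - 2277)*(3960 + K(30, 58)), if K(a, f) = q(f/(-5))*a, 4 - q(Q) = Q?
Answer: -19514196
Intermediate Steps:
q(Q) = 4 - Q
K(a, f) = a*(4 + f/5) (K(a, f) = (4 - f/(-5))*a = (4 - f*(-1)/5)*a = (4 - (-1)*f/5)*a = (4 + f/5)*a = a*(4 + f/5))
(-2130 - 2277)*(3960 + K(30, 58)) = (-2130 - 2277)*(3960 + (1/5)*30*(20 + 58)) = -4407*(3960 + (1/5)*30*78) = -4407*(3960 + 468) = -4407*4428 = -19514196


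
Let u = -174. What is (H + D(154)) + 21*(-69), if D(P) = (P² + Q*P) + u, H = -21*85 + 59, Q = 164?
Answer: 45623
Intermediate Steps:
H = -1726 (H = -1785 + 59 = -1726)
D(P) = -174 + P² + 164*P (D(P) = (P² + 164*P) - 174 = -174 + P² + 164*P)
(H + D(154)) + 21*(-69) = (-1726 + (-174 + 154² + 164*154)) + 21*(-69) = (-1726 + (-174 + 23716 + 25256)) - 1449 = (-1726 + 48798) - 1449 = 47072 - 1449 = 45623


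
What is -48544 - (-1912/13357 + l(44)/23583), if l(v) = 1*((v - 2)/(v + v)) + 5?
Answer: -672813867164029/13859917764 ≈ -48544.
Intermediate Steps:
l(v) = 5 + (-2 + v)/(2*v) (l(v) = 1*((-2 + v)/((2*v))) + 5 = 1*((-2 + v)*(1/(2*v))) + 5 = 1*((-2 + v)/(2*v)) + 5 = (-2 + v)/(2*v) + 5 = 5 + (-2 + v)/(2*v))
-48544 - (-1912/13357 + l(44)/23583) = -48544 - (-1912/13357 + (11/2 - 1/44)/23583) = -48544 - (-1912*1/13357 + (11/2 - 1*1/44)*(1/23583)) = -48544 - (-1912/13357 + (11/2 - 1/44)*(1/23583)) = -48544 - (-1912/13357 + (241/44)*(1/23583)) = -48544 - (-1912/13357 + 241/1037652) = -48544 - 1*(-1980771587/13859917764) = -48544 + 1980771587/13859917764 = -672813867164029/13859917764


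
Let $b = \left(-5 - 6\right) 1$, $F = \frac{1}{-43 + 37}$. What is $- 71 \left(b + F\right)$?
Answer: $\frac{4757}{6} \approx 792.83$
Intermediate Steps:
$F = - \frac{1}{6}$ ($F = \frac{1}{-6} = - \frac{1}{6} \approx -0.16667$)
$b = -11$ ($b = \left(-11\right) 1 = -11$)
$- 71 \left(b + F\right) = - 71 \left(-11 - \frac{1}{6}\right) = \left(-71\right) \left(- \frac{67}{6}\right) = \frac{4757}{6}$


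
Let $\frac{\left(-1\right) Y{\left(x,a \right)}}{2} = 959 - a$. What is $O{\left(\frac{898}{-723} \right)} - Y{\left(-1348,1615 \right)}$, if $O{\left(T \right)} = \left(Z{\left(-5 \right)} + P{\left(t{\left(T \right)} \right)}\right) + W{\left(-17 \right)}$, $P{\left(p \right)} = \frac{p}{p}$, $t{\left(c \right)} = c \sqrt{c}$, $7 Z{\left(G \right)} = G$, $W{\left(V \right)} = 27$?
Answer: $- \frac{8993}{7} \approx -1284.7$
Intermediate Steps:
$Z{\left(G \right)} = \frac{G}{7}$
$t{\left(c \right)} = c^{\frac{3}{2}}$
$Y{\left(x,a \right)} = -1918 + 2 a$ ($Y{\left(x,a \right)} = - 2 \left(959 - a\right) = -1918 + 2 a$)
$P{\left(p \right)} = 1$
$O{\left(T \right)} = \frac{191}{7}$ ($O{\left(T \right)} = \left(\frac{1}{7} \left(-5\right) + 1\right) + 27 = \left(- \frac{5}{7} + 1\right) + 27 = \frac{2}{7} + 27 = \frac{191}{7}$)
$O{\left(\frac{898}{-723} \right)} - Y{\left(-1348,1615 \right)} = \frac{191}{7} - \left(-1918 + 2 \cdot 1615\right) = \frac{191}{7} - \left(-1918 + 3230\right) = \frac{191}{7} - 1312 = - \frac{8993}{7}$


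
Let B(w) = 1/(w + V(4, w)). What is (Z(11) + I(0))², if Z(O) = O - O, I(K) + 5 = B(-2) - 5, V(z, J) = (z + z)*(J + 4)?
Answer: 19321/196 ≈ 98.577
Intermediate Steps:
V(z, J) = 2*z*(4 + J) (V(z, J) = (2*z)*(4 + J) = 2*z*(4 + J))
B(w) = 1/(32 + 9*w) (B(w) = 1/(w + 2*4*(4 + w)) = 1/(w + (32 + 8*w)) = 1/(32 + 9*w))
I(K) = -139/14 (I(K) = -5 + (1/(32 + 9*(-2)) - 5) = -5 + (1/(32 - 18) - 5) = -5 + (1/14 - 5) = -5 - 69/14 = -139/14)
Z(O) = 0
(Z(11) + I(0))² = (0 - 139/14)² = (-139/14)² = 19321/196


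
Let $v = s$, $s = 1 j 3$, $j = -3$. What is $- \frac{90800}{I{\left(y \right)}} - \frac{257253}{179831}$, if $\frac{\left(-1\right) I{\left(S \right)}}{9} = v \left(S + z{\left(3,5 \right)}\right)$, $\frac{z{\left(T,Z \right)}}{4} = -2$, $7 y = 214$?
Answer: $- \frac{58796453747}{1150738569} \approx -51.095$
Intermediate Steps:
$y = \frac{214}{7}$ ($y = \frac{1}{7} \cdot 214 = \frac{214}{7} \approx 30.571$)
$s = -9$ ($s = 1 \left(-3\right) 3 = \left(-3\right) 3 = -9$)
$z{\left(T,Z \right)} = -8$ ($z{\left(T,Z \right)} = 4 \left(-2\right) = -8$)
$v = -9$
$I{\left(S \right)} = -648 + 81 S$ ($I{\left(S \right)} = - 9 \left(- 9 \left(S - 8\right)\right) = - 9 \left(- 9 \left(-8 + S\right)\right) = - 9 \left(72 - 9 S\right) = -648 + 81 S$)
$- \frac{90800}{I{\left(y \right)}} - \frac{257253}{179831} = - \frac{90800}{-648 + 81 \cdot \frac{214}{7}} - \frac{257253}{179831} = - \frac{90800}{-648 + \frac{17334}{7}} - \frac{257253}{179831} = - \frac{90800}{\frac{12798}{7}} - \frac{257253}{179831} = \left(-90800\right) \frac{7}{12798} - \frac{257253}{179831} = - \frac{317800}{6399} - \frac{257253}{179831} = - \frac{58796453747}{1150738569}$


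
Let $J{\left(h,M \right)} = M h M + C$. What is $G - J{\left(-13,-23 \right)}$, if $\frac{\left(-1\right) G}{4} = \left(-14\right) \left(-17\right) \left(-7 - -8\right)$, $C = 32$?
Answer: $5893$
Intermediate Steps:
$J{\left(h,M \right)} = 32 + h M^{2}$ ($J{\left(h,M \right)} = M h M + 32 = h M^{2} + 32 = 32 + h M^{2}$)
$G = -952$ ($G = - 4 \left(-14\right) \left(-17\right) \left(-7 - -8\right) = - 4 \cdot 238 \left(-7 + 8\right) = - 4 \cdot 238 \cdot 1 = \left(-4\right) 238 = -952$)
$G - J{\left(-13,-23 \right)} = -952 - \left(32 - 13 \left(-23\right)^{2}\right) = -952 - \left(32 - 6877\right) = -952 - -6845 = -952 + 6845 = 5893$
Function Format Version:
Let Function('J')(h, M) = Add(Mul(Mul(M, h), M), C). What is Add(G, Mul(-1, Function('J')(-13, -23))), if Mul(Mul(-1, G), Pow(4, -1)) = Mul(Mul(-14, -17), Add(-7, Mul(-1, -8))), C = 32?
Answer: 5893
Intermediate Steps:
Function('J')(h, M) = Add(32, Mul(h, Pow(M, 2))) (Function('J')(h, M) = Add(Mul(Mul(M, h), M), 32) = Add(Mul(h, Pow(M, 2)), 32) = Add(32, Mul(h, Pow(M, 2))))
G = -952 (G = Mul(-4, Mul(Mul(-14, -17), Add(-7, Mul(-1, -8)))) = Mul(-4, Mul(238, Add(-7, 8))) = Mul(-4, Mul(238, 1)) = Mul(-4, 238) = -952)
Add(G, Mul(-1, Function('J')(-13, -23))) = Add(-952, Mul(-1, Add(32, Mul(-13, Pow(-23, 2))))) = Add(-952, Mul(-1, Add(32, Mul(-13, 529)))) = Add(-952, Mul(-1, Add(32, -6877))) = Add(-952, Mul(-1, -6845)) = Add(-952, 6845) = 5893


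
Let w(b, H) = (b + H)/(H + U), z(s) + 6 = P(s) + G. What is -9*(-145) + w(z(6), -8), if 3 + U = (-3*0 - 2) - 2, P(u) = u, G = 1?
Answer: 19582/15 ≈ 1305.5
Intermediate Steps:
z(s) = -5 + s (z(s) = -6 + (s + 1) = -6 + (1 + s) = -5 + s)
U = -7 (U = -3 + ((-3*0 - 2) - 2) = -3 + ((0 - 2) - 2) = -3 + (-2 - 2) = -3 - 4 = -7)
w(b, H) = (H + b)/(-7 + H) (w(b, H) = (b + H)/(H - 7) = (H + b)/(-7 + H))
-9*(-145) + w(z(6), -8) = -9*(-145) + (-8 + (-5 + 6))/(-7 - 8) = 1305 + (-8 + 1)/(-15) = 1305 - 1/15*(-7) = 1305 + 7/15 = 19582/15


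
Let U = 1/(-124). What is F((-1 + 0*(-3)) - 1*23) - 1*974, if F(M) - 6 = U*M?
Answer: -30002/31 ≈ -967.81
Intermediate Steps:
U = -1/124 ≈ -0.0080645
F(M) = 6 - M/124
F((-1 + 0*(-3)) - 1*23) - 1*974 = (6 - ((-1 + 0*(-3)) - 1*23)/124) - 1*974 = (6 - ((-1 + 0) - 23)/124) - 974 = (6 - (-1 - 23)/124) - 974 = (6 - 1/124*(-24)) - 974 = (6 + 6/31) - 974 = 192/31 - 974 = -30002/31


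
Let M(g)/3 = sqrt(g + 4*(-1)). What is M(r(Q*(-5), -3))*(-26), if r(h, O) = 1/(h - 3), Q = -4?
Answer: -78*I*sqrt(1139)/17 ≈ -154.85*I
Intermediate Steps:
r(h, O) = 1/(-3 + h)
M(g) = 3*sqrt(-4 + g) (M(g) = 3*sqrt(g + 4*(-1)) = 3*sqrt(g - 4) = 3*sqrt(-4 + g))
M(r(Q*(-5), -3))*(-26) = (3*sqrt(-4 + 1/(-3 - 4*(-5))))*(-26) = (3*sqrt(-4 + 1/(-3 + 20)))*(-26) = (3*sqrt(-4 + 1/17))*(-26) = (3*sqrt(-67/17))*(-26) = (3*(I*sqrt(1139)/17))*(-26) = (3*I*sqrt(1139)/17)*(-26) = -78*I*sqrt(1139)/17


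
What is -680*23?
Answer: -15640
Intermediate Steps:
-680*23 = -1*15640 = -15640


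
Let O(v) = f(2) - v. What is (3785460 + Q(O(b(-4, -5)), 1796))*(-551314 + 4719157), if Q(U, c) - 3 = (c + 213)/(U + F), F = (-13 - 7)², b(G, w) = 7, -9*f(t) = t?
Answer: 7967504576024514/505 ≈ 1.5777e+13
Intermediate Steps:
f(t) = -t/9
O(v) = -2/9 - v (O(v) = -⅑*2 - v = -2/9 - v)
F = 400 (F = (-20)² = 400)
Q(U, c) = 3 + (213 + c)/(400 + U) (Q(U, c) = 3 + (c + 213)/(U + 400) = 3 + (213 + c)/(400 + U))
(3785460 + Q(O(b(-4, -5)), 1796))*(-551314 + 4719157) = (3785460 + (1413 + 1796 + 3*(-2/9 - 1*7))/(400 + (-2/9 - 1*7)))*(-551314 + 4719157) = (3785460 + (1413 + 1796 + 3*(-2/9 - 7))/(400 + (-2/9 - 7)))*4167843 = (3785460 + (1413 + 1796 + 3*(-65/9))/(400 - 65/9))*4167843 = (3785460 + (1413 + 1796 - 65/3)/(3535/9))*4167843 = (3785460 + (9/3535)*(9562/3))*4167843 = (3785460 + 4098/505)*4167843 = (1911661398/505)*4167843 = 7967504576024514/505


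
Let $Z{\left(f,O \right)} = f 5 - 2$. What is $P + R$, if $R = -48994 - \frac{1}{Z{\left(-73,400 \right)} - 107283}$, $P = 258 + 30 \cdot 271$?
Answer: $- \frac{4371235899}{107650} \approx -40606.0$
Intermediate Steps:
$Z{\left(f,O \right)} = -2 + 5 f$ ($Z{\left(f,O \right)} = 5 f - 2 = -2 + 5 f$)
$P = 8388$ ($P = 258 + 8130 = 8388$)
$R = - \frac{5274204099}{107650}$ ($R = -48994 - \frac{1}{\left(-2 + 5 \left(-73\right)\right) - 107283} = -48994 - \frac{1}{\left(-2 - 365\right) - 107283} = -48994 - \frac{1}{-367 - 107283} = -48994 - \frac{1}{-107650} = -48994 - - \frac{1}{107650} = -48994 + \frac{1}{107650} = - \frac{5274204099}{107650} \approx -48994.0$)
$P + R = 8388 - \frac{5274204099}{107650} = - \frac{4371235899}{107650}$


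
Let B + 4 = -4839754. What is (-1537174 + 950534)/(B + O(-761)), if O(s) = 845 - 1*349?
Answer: 293320/2419631 ≈ 0.12123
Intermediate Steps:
B = -4839758 (B = -4 - 4839754 = -4839758)
O(s) = 496 (O(s) = 845 - 349 = 496)
(-1537174 + 950534)/(B + O(-761)) = (-1537174 + 950534)/(-4839758 + 496) = -586640/(-4839262) = -586640*(-1/4839262) = 293320/2419631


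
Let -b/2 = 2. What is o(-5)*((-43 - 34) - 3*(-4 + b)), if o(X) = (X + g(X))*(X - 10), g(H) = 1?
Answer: -3180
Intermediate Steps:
b = -4 (b = -2*2 = -4)
o(X) = (1 + X)*(-10 + X) (o(X) = (X + 1)*(X - 10) = (1 + X)*(-10 + X))
o(-5)*((-43 - 34) - 3*(-4 + b)) = (-10 + (-5)² - 9*(-5))*((-43 - 34) - 3*(-4 - 4)) = (-10 + 25 + 45)*(-77 - 3*(-8)) = 60*(-77 + 24) = 60*(-53) = -3180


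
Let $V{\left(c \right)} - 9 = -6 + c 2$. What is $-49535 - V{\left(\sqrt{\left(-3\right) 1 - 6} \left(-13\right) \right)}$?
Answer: $-49538 + 78 i \approx -49538.0 + 78.0 i$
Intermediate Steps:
$V{\left(c \right)} = 3 + 2 c$ ($V{\left(c \right)} = 9 + \left(-6 + c 2\right) = 9 + \left(-6 + 2 c\right) = 3 + 2 c$)
$-49535 - V{\left(\sqrt{\left(-3\right) 1 - 6} \left(-13\right) \right)} = -49535 - \left(3 + 2 \sqrt{\left(-3\right) 1 - 6} \left(-13\right)\right) = -49535 - \left(3 + 2 \sqrt{-3 - 6} \left(-13\right)\right) = -49535 - \left(3 + 2 \sqrt{-9} \left(-13\right)\right) = -49535 - \left(3 + 2 \cdot 3 i \left(-13\right)\right) = -49535 - \left(3 + 2 \left(- 39 i\right)\right) = -49535 - \left(3 - 78 i\right) = -49538 + 78 i$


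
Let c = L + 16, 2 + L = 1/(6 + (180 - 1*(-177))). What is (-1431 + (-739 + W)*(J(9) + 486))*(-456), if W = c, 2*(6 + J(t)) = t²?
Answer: 20900231040/121 ≈ 1.7273e+8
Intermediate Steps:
J(t) = -6 + t²/2
L = -725/363 (L = -2 + 1/(6 + (180 - 1*(-177))) = -2 + 1/(6 + (180 + 177)) = -2 + 1/(6 + 357) = -2 + 1/363 = -725/363 ≈ -1.9972)
c = 5083/363 (c = -725/363 + 16 = 5083/363 ≈ 14.003)
W = 5083/363 ≈ 14.003
(-1431 + (-739 + W)*(J(9) + 486))*(-456) = (-1431 + (-739 + 5083/363)*((-6 + (½)*9²) + 486))*(-456) = (-1431 - 263174*((-6 + (½)*81) + 486)/363)*(-456) = (-1431 - 263174*((-6 + 81/2) + 486)/363)*(-456) = (-1431 - 263174*(69/2 + 486)/363)*(-456) = (-1431 - 263174/363*1041/2)*(-456) = (-1431 - 45660689/121)*(-456) = -45833840/121*(-456) = 20900231040/121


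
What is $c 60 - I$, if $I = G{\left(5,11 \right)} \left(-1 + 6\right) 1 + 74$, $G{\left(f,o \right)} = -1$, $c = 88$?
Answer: $5211$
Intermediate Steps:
$I = 69$ ($I = - \left(-1 + 6\right) 1 + 74 = - 5 \cdot 1 + 74 = \left(-1\right) 5 + 74 = -5 + 74 = 69$)
$c 60 - I = 88 \cdot 60 - 69 = 5280 - 69 = 5211$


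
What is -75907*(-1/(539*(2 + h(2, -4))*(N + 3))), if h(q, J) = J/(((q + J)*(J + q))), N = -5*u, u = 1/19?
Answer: 110941/2156 ≈ 51.457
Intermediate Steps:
u = 1/19 ≈ 0.052632
N = -5/19 (N = -5*1/19 = -5/19 ≈ -0.26316)
h(q, J) = J/(J + q)² (h(q, J) = J/(((J + q)*(J + q))) = J/((J + q)²) = J/(J + q)²)
-75907*(-1/(539*(2 + h(2, -4))*(N + 3))) = -75907*(-1/(539*(2 - 4/(-4 + 2)²)*(-5/19 + 3))) = -75907*(-19/(28028*(2 - 4/(-2)²))) = -75907*(-19/(28028*(2 - 4*¼))) = -75907*(-19/(28028*(2 - 1))) = -75907/(((52/19)*1)*(-539)) = -75907/((52/19)*(-539)) = -75907/(-28028/19) = -75907*(-19/28028) = 110941/2156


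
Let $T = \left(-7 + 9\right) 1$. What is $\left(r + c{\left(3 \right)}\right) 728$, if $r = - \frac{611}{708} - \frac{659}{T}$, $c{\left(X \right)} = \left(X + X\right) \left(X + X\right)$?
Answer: $- \frac{37930438}{177} \approx -2.143 \cdot 10^{5}$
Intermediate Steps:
$T = 2$ ($T = 2 \cdot 1 = 2$)
$c{\left(X \right)} = 4 X^{2}$ ($c{\left(X \right)} = 2 X 2 X = 4 X^{2}$)
$r = - \frac{233897}{708}$ ($r = - \frac{611}{708} - \frac{659}{2} = - \frac{233897}{708} \approx -330.36$)
$\left(r + c{\left(3 \right)}\right) 728 = \left(- \frac{233897}{708} + 4 \cdot 3^{2}\right) 728 = \left(- \frac{233897}{708} + 4 \cdot 9\right) 728 = \left(- \frac{233897}{708} + 36\right) 728 = \left(- \frac{208409}{708}\right) 728 = - \frac{37930438}{177}$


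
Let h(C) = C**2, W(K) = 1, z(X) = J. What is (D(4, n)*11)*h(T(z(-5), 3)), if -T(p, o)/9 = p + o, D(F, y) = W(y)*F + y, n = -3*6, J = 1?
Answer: -199584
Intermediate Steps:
z(X) = 1
n = -18
D(F, y) = F + y (D(F, y) = 1*F + y = F + y)
T(p, o) = -9*o - 9*p (T(p, o) = -9*(p + o) = -9*(o + p) = -9*o - 9*p)
(D(4, n)*11)*h(T(z(-5), 3)) = ((4 - 18)*11)*(-9*3 - 9*1)**2 = (-14*11)*(-27 - 9)**2 = -154*(-36)**2 = -154*1296 = -199584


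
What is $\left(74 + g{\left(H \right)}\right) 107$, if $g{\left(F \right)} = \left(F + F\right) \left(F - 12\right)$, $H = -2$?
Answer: $13910$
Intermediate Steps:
$g{\left(F \right)} = 2 F \left(-12 + F\right)$
$\left(74 + g{\left(H \right)}\right) 107 = \left(74 + 2 \left(-2\right) \left(-12 - 2\right)\right) 107 = \left(74 + 2 \left(-2\right) \left(-14\right)\right) 107 = \left(74 + 56\right) 107 = 130 \cdot 107 = 13910$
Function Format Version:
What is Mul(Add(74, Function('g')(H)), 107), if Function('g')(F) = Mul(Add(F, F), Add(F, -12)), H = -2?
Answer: 13910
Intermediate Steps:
Function('g')(F) = Mul(2, F, Add(-12, F)) (Function('g')(F) = Mul(Mul(2, F), Add(-12, F)) = Mul(2, F, Add(-12, F)))
Mul(Add(74, Function('g')(H)), 107) = Mul(Add(74, Mul(2, -2, Add(-12, -2))), 107) = Mul(Add(74, Mul(2, -2, -14)), 107) = Mul(Add(74, 56), 107) = Mul(130, 107) = 13910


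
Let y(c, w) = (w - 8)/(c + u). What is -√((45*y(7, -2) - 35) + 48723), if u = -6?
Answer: -√48238 ≈ -219.63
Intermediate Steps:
y(c, w) = (-8 + w)/(-6 + c) (y(c, w) = (w - 8)/(c - 6) = (-8 + w)/(-6 + c))
-√((45*y(7, -2) - 35) + 48723) = -√((45*((-8 - 2)/(-6 + 7)) - 35) + 48723) = -√((45*(-10/1) - 35) + 48723) = -√((45*(1*(-10)) - 35) + 48723) = -√((45*(-10) - 35) + 48723) = -√((-450 - 35) + 48723) = -√(-485 + 48723) = -√48238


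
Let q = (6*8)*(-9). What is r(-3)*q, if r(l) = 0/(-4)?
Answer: 0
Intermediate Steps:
q = -432 (q = 48*(-9) = -432)
r(l) = 0 (r(l) = 0*(-¼) = 0)
r(-3)*q = 0*(-432) = 0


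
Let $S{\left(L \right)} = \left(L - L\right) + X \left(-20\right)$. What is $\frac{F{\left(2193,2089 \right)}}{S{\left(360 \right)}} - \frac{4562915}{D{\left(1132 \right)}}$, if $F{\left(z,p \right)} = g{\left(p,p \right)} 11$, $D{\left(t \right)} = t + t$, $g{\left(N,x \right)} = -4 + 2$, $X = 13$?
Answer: $- \frac{296577023}{147160} \approx -2015.3$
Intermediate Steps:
$g{\left(N,x \right)} = -2$
$D{\left(t \right)} = 2 t$
$F{\left(z,p \right)} = -22$ ($F{\left(z,p \right)} = \left(-2\right) 11 = -22$)
$S{\left(L \right)} = -260$ ($S{\left(L \right)} = \left(L - L\right) + 13 \left(-20\right) = 0 - 260 = -260$)
$\frac{F{\left(2193,2089 \right)}}{S{\left(360 \right)}} - \frac{4562915}{D{\left(1132 \right)}} = - \frac{22}{-260} - \frac{4562915}{2 \cdot 1132} = \left(-22\right) \left(- \frac{1}{260}\right) - \frac{4562915}{2264} = \frac{11}{130} - \frac{4562915}{2264} = - \frac{296577023}{147160}$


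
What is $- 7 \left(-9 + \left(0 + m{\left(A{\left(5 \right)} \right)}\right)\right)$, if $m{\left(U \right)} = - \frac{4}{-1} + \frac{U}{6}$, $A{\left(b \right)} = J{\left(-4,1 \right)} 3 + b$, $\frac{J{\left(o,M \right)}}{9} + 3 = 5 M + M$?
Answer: $- \frac{196}{3} \approx -65.333$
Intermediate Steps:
$J{\left(o,M \right)} = -27 + 54 M$ ($J{\left(o,M \right)} = -27 + 9 \left(5 M + M\right) = -27 + 9 \cdot 6 M = -27 + 54 M$)
$A{\left(b \right)} = 81 + b$ ($A{\left(b \right)} = \left(-27 + 54 \cdot 1\right) 3 + b = \left(-27 + 54\right) 3 + b = 27 \cdot 3 + b = 81 + b$)
$m{\left(U \right)} = 4 + \frac{U}{6}$ ($m{\left(U \right)} = \left(-4\right) \left(-1\right) + U \frac{1}{6} = 4 + \frac{U}{6}$)
$- 7 \left(-9 + \left(0 + m{\left(A{\left(5 \right)} \right)}\right)\right) = - 7 \left(-9 + \left(0 + \left(4 + \frac{81 + 5}{6}\right)\right)\right) = - 7 \left(-9 + \left(0 + \left(4 + \frac{1}{6} \cdot 86\right)\right)\right) = - 7 \left(-9 + \left(0 + \left(4 + \frac{43}{3}\right)\right)\right) = - 7 \left(-9 + \left(0 + \frac{55}{3}\right)\right) = - 7 \left(-9 + \frac{55}{3}\right) = \left(-7\right) \frac{28}{3} = - \frac{196}{3}$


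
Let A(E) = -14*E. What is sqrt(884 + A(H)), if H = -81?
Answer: sqrt(2018) ≈ 44.922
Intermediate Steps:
sqrt(884 + A(H)) = sqrt(884 - 14*(-81)) = sqrt(884 + 1134) = sqrt(2018)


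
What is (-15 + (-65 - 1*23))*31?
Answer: -3193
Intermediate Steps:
(-15 + (-65 - 1*23))*31 = (-15 + (-65 - 23))*31 = (-15 - 88)*31 = -103*31 = -3193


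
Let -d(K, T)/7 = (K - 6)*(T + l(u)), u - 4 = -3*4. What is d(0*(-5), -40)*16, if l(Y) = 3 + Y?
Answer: -30240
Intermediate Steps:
u = -8 (u = 4 - 3*4 = 4 - 12 = -8)
d(K, T) = -7*(-6 + K)*(-5 + T) (d(K, T) = -7*(K - 6)*(T + (3 - 8)) = -7*(-6 + K)*(T - 5) = -7*(-6 + K)*(-5 + T))
d(0*(-5), -40)*16 = (-210 + 35*(0*(-5)) + 42*(-40) - 7*0*(-5)*(-40))*16 = (-210 + 35*0 - 1680 - 7*0*(-40))*16 = (-210 + 0 - 1680 + 0)*16 = -1890*16 = -30240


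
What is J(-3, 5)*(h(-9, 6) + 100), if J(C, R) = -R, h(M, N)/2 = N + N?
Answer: -620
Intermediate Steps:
h(M, N) = 4*N (h(M, N) = 2*(N + N) = 2*(2*N) = 4*N)
J(-3, 5)*(h(-9, 6) + 100) = (-1*5)*(4*6 + 100) = -5*(24 + 100) = -5*124 = -620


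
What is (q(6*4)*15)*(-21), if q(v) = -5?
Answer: 1575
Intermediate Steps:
(q(6*4)*15)*(-21) = -5*15*(-21) = -75*(-21) = 1575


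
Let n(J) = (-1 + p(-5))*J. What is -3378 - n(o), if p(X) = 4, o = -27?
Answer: -3297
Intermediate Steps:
n(J) = 3*J (n(J) = (-1 + 4)*J = 3*J)
-3378 - n(o) = -3378 - 3*(-27) = -3378 - 1*(-81) = -3378 + 81 = -3297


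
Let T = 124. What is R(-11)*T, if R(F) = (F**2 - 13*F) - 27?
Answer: 29388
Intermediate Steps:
R(F) = -27 + F**2 - 13*F
R(-11)*T = (-27 + (-11)**2 - 13*(-11))*124 = (-27 + 121 + 143)*124 = 237*124 = 29388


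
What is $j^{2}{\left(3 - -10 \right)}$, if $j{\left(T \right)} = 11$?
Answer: $121$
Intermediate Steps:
$j^{2}{\left(3 - -10 \right)} = 11^{2} = 121$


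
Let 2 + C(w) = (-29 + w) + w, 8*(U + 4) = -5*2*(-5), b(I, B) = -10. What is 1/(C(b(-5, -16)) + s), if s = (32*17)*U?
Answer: 1/1173 ≈ 0.00085251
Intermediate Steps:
U = 9/4 (U = -4 + (-5*2*(-5))/8 = -4 + (-10*(-5))/8 = -4 + (1/8)*50 = -4 + 25/4 = 9/4 ≈ 2.2500)
C(w) = -31 + 2*w (C(w) = -2 + ((-29 + w) + w) = -2 + (-29 + 2*w) = -31 + 2*w)
s = 1224 (s = (32*17)*(9/4) = 544*(9/4) = 1224)
1/(C(b(-5, -16)) + s) = 1/((-31 + 2*(-10)) + 1224) = 1/((-31 - 20) + 1224) = 1/(-51 + 1224) = 1/1173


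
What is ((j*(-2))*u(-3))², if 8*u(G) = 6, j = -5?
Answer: 225/4 ≈ 56.250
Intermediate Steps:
u(G) = ¾ (u(G) = (⅛)*6 = ¾)
((j*(-2))*u(-3))² = (-5*(-2)*(¾))² = (10*(¾))² = (15/2)² = 225/4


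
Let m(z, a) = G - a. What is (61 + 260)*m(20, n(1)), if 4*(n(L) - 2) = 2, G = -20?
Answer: -14445/2 ≈ -7222.5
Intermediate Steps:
n(L) = 5/2 (n(L) = 2 + (1/4)*2 = 2 + 1/2 = 5/2)
m(z, a) = -20 - a
(61 + 260)*m(20, n(1)) = (61 + 260)*(-20 - 1*5/2) = 321*(-20 - 5/2) = 321*(-45/2) = -14445/2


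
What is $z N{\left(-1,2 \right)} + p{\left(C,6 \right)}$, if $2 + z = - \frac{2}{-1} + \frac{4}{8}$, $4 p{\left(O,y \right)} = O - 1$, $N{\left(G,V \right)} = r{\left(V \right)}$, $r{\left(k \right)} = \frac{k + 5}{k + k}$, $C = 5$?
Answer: $\frac{15}{8} \approx 1.875$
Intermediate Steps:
$r{\left(k \right)} = \frac{5 + k}{2 k}$
$N{\left(G,V \right)} = \frac{5 + V}{2 V}$
$p{\left(O,y \right)} = - \frac{1}{4} + \frac{O}{4}$ ($p{\left(O,y \right)} = \frac{O - 1}{4} = \frac{-1 + O}{4} = - \frac{1}{4} + \frac{O}{4}$)
$z = \frac{1}{2}$ ($z = -2 + \left(- \frac{2}{-1} + \frac{4}{8}\right) = -2 + \left(\left(-2\right) \left(-1\right) + 4 \cdot \frac{1}{8}\right) = -2 + \left(2 + \frac{1}{2}\right) = -2 + \frac{5}{2} = \frac{1}{2} \approx 0.5$)
$z N{\left(-1,2 \right)} + p{\left(C,6 \right)} = \frac{\frac{1}{2} \cdot \frac{1}{2} \left(5 + 2\right)}{2} + \left(- \frac{1}{4} + \frac{1}{4} \cdot 5\right) = \frac{\frac{1}{2} \cdot \frac{1}{2} \cdot 7}{2} + \left(- \frac{1}{4} + \frac{5}{4}\right) = \frac{1}{2} \cdot \frac{7}{4} + 1 = \frac{7}{8} + 1 = \frac{15}{8}$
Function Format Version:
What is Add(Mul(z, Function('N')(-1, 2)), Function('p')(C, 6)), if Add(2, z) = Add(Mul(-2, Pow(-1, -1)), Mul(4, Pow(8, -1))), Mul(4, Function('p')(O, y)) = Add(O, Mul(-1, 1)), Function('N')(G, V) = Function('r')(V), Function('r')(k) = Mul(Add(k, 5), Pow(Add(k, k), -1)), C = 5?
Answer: Rational(15, 8) ≈ 1.8750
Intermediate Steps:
Function('r')(k) = Mul(Rational(1, 2), Pow(k, -1), Add(5, k)) (Function('r')(k) = Mul(Add(5, k), Pow(Mul(2, k), -1)) = Mul(Add(5, k), Mul(Rational(1, 2), Pow(k, -1))) = Mul(Rational(1, 2), Pow(k, -1), Add(5, k)))
Function('N')(G, V) = Mul(Rational(1, 2), Pow(V, -1), Add(5, V))
Function('p')(O, y) = Add(Rational(-1, 4), Mul(Rational(1, 4), O)) (Function('p')(O, y) = Mul(Rational(1, 4), Add(O, Mul(-1, 1))) = Mul(Rational(1, 4), Add(O, -1)) = Mul(Rational(1, 4), Add(-1, O)) = Add(Rational(-1, 4), Mul(Rational(1, 4), O)))
z = Rational(1, 2) (z = Add(-2, Add(Mul(-2, Pow(-1, -1)), Mul(4, Pow(8, -1)))) = Add(-2, Add(Mul(-2, -1), Mul(4, Rational(1, 8)))) = Add(-2, Add(2, Rational(1, 2))) = Add(-2, Rational(5, 2)) = Rational(1, 2) ≈ 0.50000)
Add(Mul(z, Function('N')(-1, 2)), Function('p')(C, 6)) = Add(Mul(Rational(1, 2), Mul(Rational(1, 2), Pow(2, -1), Add(5, 2))), Add(Rational(-1, 4), Mul(Rational(1, 4), 5))) = Add(Mul(Rational(1, 2), Mul(Rational(1, 2), Rational(1, 2), 7)), Add(Rational(-1, 4), Rational(5, 4))) = Add(Mul(Rational(1, 2), Rational(7, 4)), 1) = Add(Rational(7, 8), 1) = Rational(15, 8)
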